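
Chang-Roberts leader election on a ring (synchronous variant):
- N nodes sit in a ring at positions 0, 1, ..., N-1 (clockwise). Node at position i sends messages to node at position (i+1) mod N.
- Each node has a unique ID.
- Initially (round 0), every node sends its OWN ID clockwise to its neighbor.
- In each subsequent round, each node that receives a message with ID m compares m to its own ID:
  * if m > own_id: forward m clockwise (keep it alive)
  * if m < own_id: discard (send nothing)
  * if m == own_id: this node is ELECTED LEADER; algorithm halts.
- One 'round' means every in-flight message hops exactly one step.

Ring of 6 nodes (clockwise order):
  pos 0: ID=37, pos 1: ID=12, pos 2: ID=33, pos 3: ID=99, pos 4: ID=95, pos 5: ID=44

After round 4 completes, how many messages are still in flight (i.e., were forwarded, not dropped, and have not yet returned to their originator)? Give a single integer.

Round 1: pos1(id12) recv 37: fwd; pos2(id33) recv 12: drop; pos3(id99) recv 33: drop; pos4(id95) recv 99: fwd; pos5(id44) recv 95: fwd; pos0(id37) recv 44: fwd
Round 2: pos2(id33) recv 37: fwd; pos5(id44) recv 99: fwd; pos0(id37) recv 95: fwd; pos1(id12) recv 44: fwd
Round 3: pos3(id99) recv 37: drop; pos0(id37) recv 99: fwd; pos1(id12) recv 95: fwd; pos2(id33) recv 44: fwd
Round 4: pos1(id12) recv 99: fwd; pos2(id33) recv 95: fwd; pos3(id99) recv 44: drop
After round 4: 2 messages still in flight

Answer: 2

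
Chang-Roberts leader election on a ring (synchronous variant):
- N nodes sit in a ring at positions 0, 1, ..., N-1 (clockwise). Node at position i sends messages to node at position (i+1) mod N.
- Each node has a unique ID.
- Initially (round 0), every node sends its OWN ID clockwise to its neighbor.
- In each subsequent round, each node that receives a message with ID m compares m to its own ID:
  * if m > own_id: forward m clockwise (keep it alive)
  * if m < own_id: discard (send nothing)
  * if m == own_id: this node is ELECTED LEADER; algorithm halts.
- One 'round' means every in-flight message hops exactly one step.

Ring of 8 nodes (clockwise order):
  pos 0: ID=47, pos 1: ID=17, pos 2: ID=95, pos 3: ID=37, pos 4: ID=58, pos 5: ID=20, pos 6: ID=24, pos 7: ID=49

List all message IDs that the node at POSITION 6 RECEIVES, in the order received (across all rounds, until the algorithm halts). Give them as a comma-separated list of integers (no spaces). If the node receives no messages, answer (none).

Answer: 20,58,95

Derivation:
Round 1: pos1(id17) recv 47: fwd; pos2(id95) recv 17: drop; pos3(id37) recv 95: fwd; pos4(id58) recv 37: drop; pos5(id20) recv 58: fwd; pos6(id24) recv 20: drop; pos7(id49) recv 24: drop; pos0(id47) recv 49: fwd
Round 2: pos2(id95) recv 47: drop; pos4(id58) recv 95: fwd; pos6(id24) recv 58: fwd; pos1(id17) recv 49: fwd
Round 3: pos5(id20) recv 95: fwd; pos7(id49) recv 58: fwd; pos2(id95) recv 49: drop
Round 4: pos6(id24) recv 95: fwd; pos0(id47) recv 58: fwd
Round 5: pos7(id49) recv 95: fwd; pos1(id17) recv 58: fwd
Round 6: pos0(id47) recv 95: fwd; pos2(id95) recv 58: drop
Round 7: pos1(id17) recv 95: fwd
Round 8: pos2(id95) recv 95: ELECTED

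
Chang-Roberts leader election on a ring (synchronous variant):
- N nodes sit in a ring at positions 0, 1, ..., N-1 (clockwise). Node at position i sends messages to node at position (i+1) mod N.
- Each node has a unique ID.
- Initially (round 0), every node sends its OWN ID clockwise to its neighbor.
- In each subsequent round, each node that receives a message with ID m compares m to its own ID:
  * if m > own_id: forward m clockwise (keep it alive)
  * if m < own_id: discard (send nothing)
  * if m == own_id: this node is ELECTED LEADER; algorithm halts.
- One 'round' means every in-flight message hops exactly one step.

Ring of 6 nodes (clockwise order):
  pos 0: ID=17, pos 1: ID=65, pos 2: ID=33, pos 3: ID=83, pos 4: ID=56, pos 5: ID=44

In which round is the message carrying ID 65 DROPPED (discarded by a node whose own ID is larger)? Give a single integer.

Round 1: pos1(id65) recv 17: drop; pos2(id33) recv 65: fwd; pos3(id83) recv 33: drop; pos4(id56) recv 83: fwd; pos5(id44) recv 56: fwd; pos0(id17) recv 44: fwd
Round 2: pos3(id83) recv 65: drop; pos5(id44) recv 83: fwd; pos0(id17) recv 56: fwd; pos1(id65) recv 44: drop
Round 3: pos0(id17) recv 83: fwd; pos1(id65) recv 56: drop
Round 4: pos1(id65) recv 83: fwd
Round 5: pos2(id33) recv 83: fwd
Round 6: pos3(id83) recv 83: ELECTED
Message ID 65 originates at pos 1; dropped at pos 3 in round 2

Answer: 2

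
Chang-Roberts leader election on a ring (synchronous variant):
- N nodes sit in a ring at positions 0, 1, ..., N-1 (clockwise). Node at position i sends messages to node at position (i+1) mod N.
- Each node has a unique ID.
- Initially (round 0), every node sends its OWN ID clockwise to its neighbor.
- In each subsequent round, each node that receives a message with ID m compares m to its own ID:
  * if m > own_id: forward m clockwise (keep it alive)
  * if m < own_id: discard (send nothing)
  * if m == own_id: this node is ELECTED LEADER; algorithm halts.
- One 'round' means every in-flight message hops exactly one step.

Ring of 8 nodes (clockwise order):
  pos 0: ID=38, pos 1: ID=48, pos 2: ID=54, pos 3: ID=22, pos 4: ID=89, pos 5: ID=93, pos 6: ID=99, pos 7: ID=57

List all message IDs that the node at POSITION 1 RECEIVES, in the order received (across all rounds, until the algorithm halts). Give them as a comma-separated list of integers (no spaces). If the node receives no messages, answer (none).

Round 1: pos1(id48) recv 38: drop; pos2(id54) recv 48: drop; pos3(id22) recv 54: fwd; pos4(id89) recv 22: drop; pos5(id93) recv 89: drop; pos6(id99) recv 93: drop; pos7(id57) recv 99: fwd; pos0(id38) recv 57: fwd
Round 2: pos4(id89) recv 54: drop; pos0(id38) recv 99: fwd; pos1(id48) recv 57: fwd
Round 3: pos1(id48) recv 99: fwd; pos2(id54) recv 57: fwd
Round 4: pos2(id54) recv 99: fwd; pos3(id22) recv 57: fwd
Round 5: pos3(id22) recv 99: fwd; pos4(id89) recv 57: drop
Round 6: pos4(id89) recv 99: fwd
Round 7: pos5(id93) recv 99: fwd
Round 8: pos6(id99) recv 99: ELECTED

Answer: 38,57,99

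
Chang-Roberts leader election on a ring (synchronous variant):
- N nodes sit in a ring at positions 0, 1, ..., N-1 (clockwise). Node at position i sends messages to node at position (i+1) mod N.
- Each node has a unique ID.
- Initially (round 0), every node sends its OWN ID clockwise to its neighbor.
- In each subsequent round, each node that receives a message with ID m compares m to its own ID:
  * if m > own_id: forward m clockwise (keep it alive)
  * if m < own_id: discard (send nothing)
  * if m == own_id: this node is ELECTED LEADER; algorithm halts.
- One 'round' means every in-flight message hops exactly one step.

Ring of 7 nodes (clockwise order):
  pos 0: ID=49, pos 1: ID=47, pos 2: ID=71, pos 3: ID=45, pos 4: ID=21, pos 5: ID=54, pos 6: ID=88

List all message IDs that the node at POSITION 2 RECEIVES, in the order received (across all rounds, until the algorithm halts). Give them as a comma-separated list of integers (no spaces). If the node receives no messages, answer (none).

Answer: 47,49,88

Derivation:
Round 1: pos1(id47) recv 49: fwd; pos2(id71) recv 47: drop; pos3(id45) recv 71: fwd; pos4(id21) recv 45: fwd; pos5(id54) recv 21: drop; pos6(id88) recv 54: drop; pos0(id49) recv 88: fwd
Round 2: pos2(id71) recv 49: drop; pos4(id21) recv 71: fwd; pos5(id54) recv 45: drop; pos1(id47) recv 88: fwd
Round 3: pos5(id54) recv 71: fwd; pos2(id71) recv 88: fwd
Round 4: pos6(id88) recv 71: drop; pos3(id45) recv 88: fwd
Round 5: pos4(id21) recv 88: fwd
Round 6: pos5(id54) recv 88: fwd
Round 7: pos6(id88) recv 88: ELECTED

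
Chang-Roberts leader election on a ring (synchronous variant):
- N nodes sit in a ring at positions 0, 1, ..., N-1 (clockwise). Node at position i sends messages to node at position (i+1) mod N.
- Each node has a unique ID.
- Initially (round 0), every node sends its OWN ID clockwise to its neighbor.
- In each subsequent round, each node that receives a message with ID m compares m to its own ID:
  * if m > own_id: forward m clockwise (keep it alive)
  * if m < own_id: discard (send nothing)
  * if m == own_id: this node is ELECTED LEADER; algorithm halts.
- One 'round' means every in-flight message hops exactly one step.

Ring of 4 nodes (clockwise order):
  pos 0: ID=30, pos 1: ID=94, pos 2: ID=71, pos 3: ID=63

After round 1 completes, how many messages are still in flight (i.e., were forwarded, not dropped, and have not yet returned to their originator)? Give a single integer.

Round 1: pos1(id94) recv 30: drop; pos2(id71) recv 94: fwd; pos3(id63) recv 71: fwd; pos0(id30) recv 63: fwd
After round 1: 3 messages still in flight

Answer: 3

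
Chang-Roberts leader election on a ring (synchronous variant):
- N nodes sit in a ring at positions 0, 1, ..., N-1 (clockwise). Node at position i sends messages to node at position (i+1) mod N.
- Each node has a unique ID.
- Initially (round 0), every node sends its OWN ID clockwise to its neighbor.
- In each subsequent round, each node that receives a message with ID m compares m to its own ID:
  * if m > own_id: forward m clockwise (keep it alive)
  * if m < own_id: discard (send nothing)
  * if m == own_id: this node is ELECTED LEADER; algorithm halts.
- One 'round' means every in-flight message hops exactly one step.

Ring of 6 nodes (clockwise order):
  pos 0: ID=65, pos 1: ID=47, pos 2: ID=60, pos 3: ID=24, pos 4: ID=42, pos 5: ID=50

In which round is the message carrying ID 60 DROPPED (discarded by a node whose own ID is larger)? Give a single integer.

Round 1: pos1(id47) recv 65: fwd; pos2(id60) recv 47: drop; pos3(id24) recv 60: fwd; pos4(id42) recv 24: drop; pos5(id50) recv 42: drop; pos0(id65) recv 50: drop
Round 2: pos2(id60) recv 65: fwd; pos4(id42) recv 60: fwd
Round 3: pos3(id24) recv 65: fwd; pos5(id50) recv 60: fwd
Round 4: pos4(id42) recv 65: fwd; pos0(id65) recv 60: drop
Round 5: pos5(id50) recv 65: fwd
Round 6: pos0(id65) recv 65: ELECTED
Message ID 60 originates at pos 2; dropped at pos 0 in round 4

Answer: 4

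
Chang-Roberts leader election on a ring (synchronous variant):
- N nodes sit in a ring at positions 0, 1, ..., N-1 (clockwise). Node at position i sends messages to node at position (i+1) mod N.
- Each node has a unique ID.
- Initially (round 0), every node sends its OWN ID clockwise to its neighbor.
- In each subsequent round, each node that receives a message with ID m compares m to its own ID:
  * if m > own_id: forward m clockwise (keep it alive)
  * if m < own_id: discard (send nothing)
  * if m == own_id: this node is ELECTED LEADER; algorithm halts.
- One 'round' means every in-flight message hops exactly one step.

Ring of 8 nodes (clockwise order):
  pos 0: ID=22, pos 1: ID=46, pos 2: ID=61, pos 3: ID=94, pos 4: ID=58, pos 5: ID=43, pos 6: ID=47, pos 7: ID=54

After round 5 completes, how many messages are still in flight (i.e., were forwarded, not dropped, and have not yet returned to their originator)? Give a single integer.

Round 1: pos1(id46) recv 22: drop; pos2(id61) recv 46: drop; pos3(id94) recv 61: drop; pos4(id58) recv 94: fwd; pos5(id43) recv 58: fwd; pos6(id47) recv 43: drop; pos7(id54) recv 47: drop; pos0(id22) recv 54: fwd
Round 2: pos5(id43) recv 94: fwd; pos6(id47) recv 58: fwd; pos1(id46) recv 54: fwd
Round 3: pos6(id47) recv 94: fwd; pos7(id54) recv 58: fwd; pos2(id61) recv 54: drop
Round 4: pos7(id54) recv 94: fwd; pos0(id22) recv 58: fwd
Round 5: pos0(id22) recv 94: fwd; pos1(id46) recv 58: fwd
After round 5: 2 messages still in flight

Answer: 2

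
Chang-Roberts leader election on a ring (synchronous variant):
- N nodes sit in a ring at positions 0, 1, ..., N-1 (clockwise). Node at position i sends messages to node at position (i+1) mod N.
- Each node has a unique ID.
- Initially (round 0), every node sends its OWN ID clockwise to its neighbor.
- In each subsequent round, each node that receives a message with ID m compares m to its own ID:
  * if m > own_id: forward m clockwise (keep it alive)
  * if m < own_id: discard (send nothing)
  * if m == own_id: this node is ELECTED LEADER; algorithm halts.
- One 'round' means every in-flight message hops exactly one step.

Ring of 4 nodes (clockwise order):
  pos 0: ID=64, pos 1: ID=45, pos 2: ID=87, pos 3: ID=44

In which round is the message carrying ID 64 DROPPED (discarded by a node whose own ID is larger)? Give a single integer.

Answer: 2

Derivation:
Round 1: pos1(id45) recv 64: fwd; pos2(id87) recv 45: drop; pos3(id44) recv 87: fwd; pos0(id64) recv 44: drop
Round 2: pos2(id87) recv 64: drop; pos0(id64) recv 87: fwd
Round 3: pos1(id45) recv 87: fwd
Round 4: pos2(id87) recv 87: ELECTED
Message ID 64 originates at pos 0; dropped at pos 2 in round 2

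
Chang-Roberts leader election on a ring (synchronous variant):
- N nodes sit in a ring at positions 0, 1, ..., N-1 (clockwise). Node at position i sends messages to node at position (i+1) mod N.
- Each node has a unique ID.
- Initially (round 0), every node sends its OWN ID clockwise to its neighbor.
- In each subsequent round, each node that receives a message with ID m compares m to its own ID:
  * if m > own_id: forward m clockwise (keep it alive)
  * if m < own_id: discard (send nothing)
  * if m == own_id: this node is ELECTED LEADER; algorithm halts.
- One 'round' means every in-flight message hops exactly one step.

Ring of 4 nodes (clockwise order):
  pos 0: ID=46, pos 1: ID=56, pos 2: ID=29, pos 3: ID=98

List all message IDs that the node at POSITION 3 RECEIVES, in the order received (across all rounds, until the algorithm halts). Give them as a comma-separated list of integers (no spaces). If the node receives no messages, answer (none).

Round 1: pos1(id56) recv 46: drop; pos2(id29) recv 56: fwd; pos3(id98) recv 29: drop; pos0(id46) recv 98: fwd
Round 2: pos3(id98) recv 56: drop; pos1(id56) recv 98: fwd
Round 3: pos2(id29) recv 98: fwd
Round 4: pos3(id98) recv 98: ELECTED

Answer: 29,56,98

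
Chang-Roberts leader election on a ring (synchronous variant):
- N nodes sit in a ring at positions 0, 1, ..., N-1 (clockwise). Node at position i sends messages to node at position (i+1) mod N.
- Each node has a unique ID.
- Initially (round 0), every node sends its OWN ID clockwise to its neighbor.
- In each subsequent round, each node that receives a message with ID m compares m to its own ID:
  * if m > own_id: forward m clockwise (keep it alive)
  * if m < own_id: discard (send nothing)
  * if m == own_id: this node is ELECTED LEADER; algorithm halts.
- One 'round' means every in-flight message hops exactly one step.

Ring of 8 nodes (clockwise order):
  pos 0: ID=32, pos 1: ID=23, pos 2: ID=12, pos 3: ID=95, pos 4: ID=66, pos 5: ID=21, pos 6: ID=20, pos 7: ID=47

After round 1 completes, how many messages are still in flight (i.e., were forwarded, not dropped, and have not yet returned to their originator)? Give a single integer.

Answer: 6

Derivation:
Round 1: pos1(id23) recv 32: fwd; pos2(id12) recv 23: fwd; pos3(id95) recv 12: drop; pos4(id66) recv 95: fwd; pos5(id21) recv 66: fwd; pos6(id20) recv 21: fwd; pos7(id47) recv 20: drop; pos0(id32) recv 47: fwd
After round 1: 6 messages still in flight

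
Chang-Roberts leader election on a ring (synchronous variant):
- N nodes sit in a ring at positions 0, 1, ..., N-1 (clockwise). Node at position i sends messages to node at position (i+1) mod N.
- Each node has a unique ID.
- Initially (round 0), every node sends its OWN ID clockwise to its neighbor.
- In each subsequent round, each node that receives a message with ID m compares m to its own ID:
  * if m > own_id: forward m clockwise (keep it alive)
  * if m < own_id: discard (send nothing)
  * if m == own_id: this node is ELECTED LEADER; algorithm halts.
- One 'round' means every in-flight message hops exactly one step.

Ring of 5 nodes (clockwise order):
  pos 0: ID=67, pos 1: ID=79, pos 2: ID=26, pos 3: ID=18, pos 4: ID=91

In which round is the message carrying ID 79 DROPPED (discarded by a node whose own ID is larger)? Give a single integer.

Round 1: pos1(id79) recv 67: drop; pos2(id26) recv 79: fwd; pos3(id18) recv 26: fwd; pos4(id91) recv 18: drop; pos0(id67) recv 91: fwd
Round 2: pos3(id18) recv 79: fwd; pos4(id91) recv 26: drop; pos1(id79) recv 91: fwd
Round 3: pos4(id91) recv 79: drop; pos2(id26) recv 91: fwd
Round 4: pos3(id18) recv 91: fwd
Round 5: pos4(id91) recv 91: ELECTED
Message ID 79 originates at pos 1; dropped at pos 4 in round 3

Answer: 3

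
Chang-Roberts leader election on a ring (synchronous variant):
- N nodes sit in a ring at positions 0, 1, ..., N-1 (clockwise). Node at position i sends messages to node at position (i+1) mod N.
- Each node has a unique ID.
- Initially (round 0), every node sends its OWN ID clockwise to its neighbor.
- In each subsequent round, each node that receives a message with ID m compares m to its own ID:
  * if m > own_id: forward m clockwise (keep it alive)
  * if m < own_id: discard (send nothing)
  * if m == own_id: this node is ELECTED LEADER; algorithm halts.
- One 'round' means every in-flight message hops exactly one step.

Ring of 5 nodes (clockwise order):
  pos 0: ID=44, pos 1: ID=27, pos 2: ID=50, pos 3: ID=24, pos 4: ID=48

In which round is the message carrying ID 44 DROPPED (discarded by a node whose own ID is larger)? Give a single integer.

Round 1: pos1(id27) recv 44: fwd; pos2(id50) recv 27: drop; pos3(id24) recv 50: fwd; pos4(id48) recv 24: drop; pos0(id44) recv 48: fwd
Round 2: pos2(id50) recv 44: drop; pos4(id48) recv 50: fwd; pos1(id27) recv 48: fwd
Round 3: pos0(id44) recv 50: fwd; pos2(id50) recv 48: drop
Round 4: pos1(id27) recv 50: fwd
Round 5: pos2(id50) recv 50: ELECTED
Message ID 44 originates at pos 0; dropped at pos 2 in round 2

Answer: 2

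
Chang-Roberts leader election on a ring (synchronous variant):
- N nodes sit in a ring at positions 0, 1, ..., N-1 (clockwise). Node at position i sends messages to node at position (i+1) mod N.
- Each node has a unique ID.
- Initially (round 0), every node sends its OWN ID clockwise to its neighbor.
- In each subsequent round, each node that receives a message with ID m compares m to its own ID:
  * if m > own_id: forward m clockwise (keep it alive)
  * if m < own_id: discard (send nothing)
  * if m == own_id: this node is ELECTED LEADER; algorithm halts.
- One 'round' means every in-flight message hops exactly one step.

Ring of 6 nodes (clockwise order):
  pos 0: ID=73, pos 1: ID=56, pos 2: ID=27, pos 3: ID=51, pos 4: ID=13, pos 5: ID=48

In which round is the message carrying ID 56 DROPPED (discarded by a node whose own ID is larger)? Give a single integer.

Answer: 5

Derivation:
Round 1: pos1(id56) recv 73: fwd; pos2(id27) recv 56: fwd; pos3(id51) recv 27: drop; pos4(id13) recv 51: fwd; pos5(id48) recv 13: drop; pos0(id73) recv 48: drop
Round 2: pos2(id27) recv 73: fwd; pos3(id51) recv 56: fwd; pos5(id48) recv 51: fwd
Round 3: pos3(id51) recv 73: fwd; pos4(id13) recv 56: fwd; pos0(id73) recv 51: drop
Round 4: pos4(id13) recv 73: fwd; pos5(id48) recv 56: fwd
Round 5: pos5(id48) recv 73: fwd; pos0(id73) recv 56: drop
Round 6: pos0(id73) recv 73: ELECTED
Message ID 56 originates at pos 1; dropped at pos 0 in round 5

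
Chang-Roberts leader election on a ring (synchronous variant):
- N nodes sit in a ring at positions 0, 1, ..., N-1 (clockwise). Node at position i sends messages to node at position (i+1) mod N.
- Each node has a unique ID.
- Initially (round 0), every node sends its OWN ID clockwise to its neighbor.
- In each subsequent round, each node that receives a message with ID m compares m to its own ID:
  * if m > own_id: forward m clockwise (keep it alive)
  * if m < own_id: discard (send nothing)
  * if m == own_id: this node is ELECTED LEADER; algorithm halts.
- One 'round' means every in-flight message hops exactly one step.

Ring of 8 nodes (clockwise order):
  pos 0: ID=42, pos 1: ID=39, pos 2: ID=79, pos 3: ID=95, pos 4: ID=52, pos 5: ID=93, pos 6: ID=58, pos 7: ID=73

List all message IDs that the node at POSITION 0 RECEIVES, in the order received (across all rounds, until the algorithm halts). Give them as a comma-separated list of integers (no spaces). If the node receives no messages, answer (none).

Answer: 73,93,95

Derivation:
Round 1: pos1(id39) recv 42: fwd; pos2(id79) recv 39: drop; pos3(id95) recv 79: drop; pos4(id52) recv 95: fwd; pos5(id93) recv 52: drop; pos6(id58) recv 93: fwd; pos7(id73) recv 58: drop; pos0(id42) recv 73: fwd
Round 2: pos2(id79) recv 42: drop; pos5(id93) recv 95: fwd; pos7(id73) recv 93: fwd; pos1(id39) recv 73: fwd
Round 3: pos6(id58) recv 95: fwd; pos0(id42) recv 93: fwd; pos2(id79) recv 73: drop
Round 4: pos7(id73) recv 95: fwd; pos1(id39) recv 93: fwd
Round 5: pos0(id42) recv 95: fwd; pos2(id79) recv 93: fwd
Round 6: pos1(id39) recv 95: fwd; pos3(id95) recv 93: drop
Round 7: pos2(id79) recv 95: fwd
Round 8: pos3(id95) recv 95: ELECTED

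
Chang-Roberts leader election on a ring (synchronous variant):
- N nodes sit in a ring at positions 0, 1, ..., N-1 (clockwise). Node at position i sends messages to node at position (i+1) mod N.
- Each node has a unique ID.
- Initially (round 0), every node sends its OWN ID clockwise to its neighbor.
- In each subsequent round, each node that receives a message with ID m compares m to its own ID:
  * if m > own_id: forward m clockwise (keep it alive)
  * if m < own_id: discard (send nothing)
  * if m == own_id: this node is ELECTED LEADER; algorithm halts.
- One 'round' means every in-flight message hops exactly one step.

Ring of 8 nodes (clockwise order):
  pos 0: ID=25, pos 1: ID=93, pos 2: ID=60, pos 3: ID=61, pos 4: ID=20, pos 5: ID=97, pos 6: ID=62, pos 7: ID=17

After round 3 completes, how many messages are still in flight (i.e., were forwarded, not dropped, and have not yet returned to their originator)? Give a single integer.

Answer: 2

Derivation:
Round 1: pos1(id93) recv 25: drop; pos2(id60) recv 93: fwd; pos3(id61) recv 60: drop; pos4(id20) recv 61: fwd; pos5(id97) recv 20: drop; pos6(id62) recv 97: fwd; pos7(id17) recv 62: fwd; pos0(id25) recv 17: drop
Round 2: pos3(id61) recv 93: fwd; pos5(id97) recv 61: drop; pos7(id17) recv 97: fwd; pos0(id25) recv 62: fwd
Round 3: pos4(id20) recv 93: fwd; pos0(id25) recv 97: fwd; pos1(id93) recv 62: drop
After round 3: 2 messages still in flight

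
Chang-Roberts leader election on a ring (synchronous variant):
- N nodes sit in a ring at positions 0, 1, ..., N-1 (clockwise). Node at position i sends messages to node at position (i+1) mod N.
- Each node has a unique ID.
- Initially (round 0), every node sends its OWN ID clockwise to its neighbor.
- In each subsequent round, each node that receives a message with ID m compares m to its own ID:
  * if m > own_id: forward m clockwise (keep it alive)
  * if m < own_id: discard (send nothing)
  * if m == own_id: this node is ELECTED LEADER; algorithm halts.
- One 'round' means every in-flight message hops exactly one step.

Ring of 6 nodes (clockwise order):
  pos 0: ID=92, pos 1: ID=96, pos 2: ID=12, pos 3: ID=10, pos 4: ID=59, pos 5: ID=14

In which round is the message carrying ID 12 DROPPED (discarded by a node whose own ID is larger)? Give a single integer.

Round 1: pos1(id96) recv 92: drop; pos2(id12) recv 96: fwd; pos3(id10) recv 12: fwd; pos4(id59) recv 10: drop; pos5(id14) recv 59: fwd; pos0(id92) recv 14: drop
Round 2: pos3(id10) recv 96: fwd; pos4(id59) recv 12: drop; pos0(id92) recv 59: drop
Round 3: pos4(id59) recv 96: fwd
Round 4: pos5(id14) recv 96: fwd
Round 5: pos0(id92) recv 96: fwd
Round 6: pos1(id96) recv 96: ELECTED
Message ID 12 originates at pos 2; dropped at pos 4 in round 2

Answer: 2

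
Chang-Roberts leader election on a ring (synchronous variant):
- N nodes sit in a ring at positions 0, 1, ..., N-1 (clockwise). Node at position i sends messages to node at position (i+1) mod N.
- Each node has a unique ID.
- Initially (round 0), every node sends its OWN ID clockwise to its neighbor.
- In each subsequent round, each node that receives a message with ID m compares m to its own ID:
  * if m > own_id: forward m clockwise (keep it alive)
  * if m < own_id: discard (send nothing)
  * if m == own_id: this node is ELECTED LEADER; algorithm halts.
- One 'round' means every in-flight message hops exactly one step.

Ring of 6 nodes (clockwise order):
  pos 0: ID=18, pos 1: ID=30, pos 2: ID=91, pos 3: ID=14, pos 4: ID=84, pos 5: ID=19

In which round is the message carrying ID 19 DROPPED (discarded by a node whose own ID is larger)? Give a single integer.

Answer: 2

Derivation:
Round 1: pos1(id30) recv 18: drop; pos2(id91) recv 30: drop; pos3(id14) recv 91: fwd; pos4(id84) recv 14: drop; pos5(id19) recv 84: fwd; pos0(id18) recv 19: fwd
Round 2: pos4(id84) recv 91: fwd; pos0(id18) recv 84: fwd; pos1(id30) recv 19: drop
Round 3: pos5(id19) recv 91: fwd; pos1(id30) recv 84: fwd
Round 4: pos0(id18) recv 91: fwd; pos2(id91) recv 84: drop
Round 5: pos1(id30) recv 91: fwd
Round 6: pos2(id91) recv 91: ELECTED
Message ID 19 originates at pos 5; dropped at pos 1 in round 2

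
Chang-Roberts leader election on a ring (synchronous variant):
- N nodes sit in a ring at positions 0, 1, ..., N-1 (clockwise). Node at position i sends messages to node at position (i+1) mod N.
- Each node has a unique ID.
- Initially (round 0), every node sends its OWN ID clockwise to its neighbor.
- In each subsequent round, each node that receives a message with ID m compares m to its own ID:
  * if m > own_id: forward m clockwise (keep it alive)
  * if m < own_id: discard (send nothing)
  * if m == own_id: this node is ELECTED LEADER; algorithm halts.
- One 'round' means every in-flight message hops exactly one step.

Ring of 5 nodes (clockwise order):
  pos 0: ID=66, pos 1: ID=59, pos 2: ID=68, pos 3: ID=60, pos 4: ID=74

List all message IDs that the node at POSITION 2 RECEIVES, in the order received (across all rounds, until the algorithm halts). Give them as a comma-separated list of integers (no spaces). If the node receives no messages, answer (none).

Answer: 59,66,74

Derivation:
Round 1: pos1(id59) recv 66: fwd; pos2(id68) recv 59: drop; pos3(id60) recv 68: fwd; pos4(id74) recv 60: drop; pos0(id66) recv 74: fwd
Round 2: pos2(id68) recv 66: drop; pos4(id74) recv 68: drop; pos1(id59) recv 74: fwd
Round 3: pos2(id68) recv 74: fwd
Round 4: pos3(id60) recv 74: fwd
Round 5: pos4(id74) recv 74: ELECTED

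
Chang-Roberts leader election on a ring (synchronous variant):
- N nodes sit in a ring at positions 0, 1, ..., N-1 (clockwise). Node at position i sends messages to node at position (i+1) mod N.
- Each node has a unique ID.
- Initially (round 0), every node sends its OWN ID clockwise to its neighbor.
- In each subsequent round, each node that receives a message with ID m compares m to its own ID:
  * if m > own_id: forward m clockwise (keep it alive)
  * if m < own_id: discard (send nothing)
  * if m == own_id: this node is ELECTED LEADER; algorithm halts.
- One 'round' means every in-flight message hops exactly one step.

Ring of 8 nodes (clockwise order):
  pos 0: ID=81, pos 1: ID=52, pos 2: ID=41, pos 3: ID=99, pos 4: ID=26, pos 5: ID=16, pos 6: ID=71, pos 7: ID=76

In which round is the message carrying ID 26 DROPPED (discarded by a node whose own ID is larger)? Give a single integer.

Round 1: pos1(id52) recv 81: fwd; pos2(id41) recv 52: fwd; pos3(id99) recv 41: drop; pos4(id26) recv 99: fwd; pos5(id16) recv 26: fwd; pos6(id71) recv 16: drop; pos7(id76) recv 71: drop; pos0(id81) recv 76: drop
Round 2: pos2(id41) recv 81: fwd; pos3(id99) recv 52: drop; pos5(id16) recv 99: fwd; pos6(id71) recv 26: drop
Round 3: pos3(id99) recv 81: drop; pos6(id71) recv 99: fwd
Round 4: pos7(id76) recv 99: fwd
Round 5: pos0(id81) recv 99: fwd
Round 6: pos1(id52) recv 99: fwd
Round 7: pos2(id41) recv 99: fwd
Round 8: pos3(id99) recv 99: ELECTED
Message ID 26 originates at pos 4; dropped at pos 6 in round 2

Answer: 2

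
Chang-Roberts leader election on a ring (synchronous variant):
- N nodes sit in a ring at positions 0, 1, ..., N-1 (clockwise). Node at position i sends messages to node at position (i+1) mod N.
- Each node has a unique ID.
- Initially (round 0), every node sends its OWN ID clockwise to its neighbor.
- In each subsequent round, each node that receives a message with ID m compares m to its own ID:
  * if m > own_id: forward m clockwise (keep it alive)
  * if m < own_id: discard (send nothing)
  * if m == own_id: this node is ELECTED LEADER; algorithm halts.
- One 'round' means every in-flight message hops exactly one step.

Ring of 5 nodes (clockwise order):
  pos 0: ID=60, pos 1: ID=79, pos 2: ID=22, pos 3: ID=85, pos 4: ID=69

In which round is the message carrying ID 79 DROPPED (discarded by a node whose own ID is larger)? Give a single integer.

Round 1: pos1(id79) recv 60: drop; pos2(id22) recv 79: fwd; pos3(id85) recv 22: drop; pos4(id69) recv 85: fwd; pos0(id60) recv 69: fwd
Round 2: pos3(id85) recv 79: drop; pos0(id60) recv 85: fwd; pos1(id79) recv 69: drop
Round 3: pos1(id79) recv 85: fwd
Round 4: pos2(id22) recv 85: fwd
Round 5: pos3(id85) recv 85: ELECTED
Message ID 79 originates at pos 1; dropped at pos 3 in round 2

Answer: 2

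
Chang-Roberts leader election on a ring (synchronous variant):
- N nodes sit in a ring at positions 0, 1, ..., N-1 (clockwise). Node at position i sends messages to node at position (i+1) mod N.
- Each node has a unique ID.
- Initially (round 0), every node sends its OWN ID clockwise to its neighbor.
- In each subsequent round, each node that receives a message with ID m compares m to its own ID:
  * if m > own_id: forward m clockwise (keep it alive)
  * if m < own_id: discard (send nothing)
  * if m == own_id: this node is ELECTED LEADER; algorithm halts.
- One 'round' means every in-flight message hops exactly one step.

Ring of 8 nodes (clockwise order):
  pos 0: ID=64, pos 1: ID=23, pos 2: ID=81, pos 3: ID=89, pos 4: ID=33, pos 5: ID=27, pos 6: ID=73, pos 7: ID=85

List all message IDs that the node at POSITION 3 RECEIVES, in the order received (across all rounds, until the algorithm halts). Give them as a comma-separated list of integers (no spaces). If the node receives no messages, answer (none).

Answer: 81,85,89

Derivation:
Round 1: pos1(id23) recv 64: fwd; pos2(id81) recv 23: drop; pos3(id89) recv 81: drop; pos4(id33) recv 89: fwd; pos5(id27) recv 33: fwd; pos6(id73) recv 27: drop; pos7(id85) recv 73: drop; pos0(id64) recv 85: fwd
Round 2: pos2(id81) recv 64: drop; pos5(id27) recv 89: fwd; pos6(id73) recv 33: drop; pos1(id23) recv 85: fwd
Round 3: pos6(id73) recv 89: fwd; pos2(id81) recv 85: fwd
Round 4: pos7(id85) recv 89: fwd; pos3(id89) recv 85: drop
Round 5: pos0(id64) recv 89: fwd
Round 6: pos1(id23) recv 89: fwd
Round 7: pos2(id81) recv 89: fwd
Round 8: pos3(id89) recv 89: ELECTED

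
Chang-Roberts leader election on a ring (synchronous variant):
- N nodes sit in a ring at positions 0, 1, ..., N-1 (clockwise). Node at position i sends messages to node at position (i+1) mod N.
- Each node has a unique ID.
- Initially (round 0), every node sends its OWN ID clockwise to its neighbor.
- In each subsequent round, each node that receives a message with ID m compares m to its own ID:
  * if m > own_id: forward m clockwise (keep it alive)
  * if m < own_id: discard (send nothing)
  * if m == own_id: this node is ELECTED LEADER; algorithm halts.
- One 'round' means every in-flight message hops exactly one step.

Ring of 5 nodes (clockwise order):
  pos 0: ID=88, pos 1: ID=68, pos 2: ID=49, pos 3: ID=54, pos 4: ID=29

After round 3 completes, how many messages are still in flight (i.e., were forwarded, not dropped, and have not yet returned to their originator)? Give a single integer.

Answer: 2

Derivation:
Round 1: pos1(id68) recv 88: fwd; pos2(id49) recv 68: fwd; pos3(id54) recv 49: drop; pos4(id29) recv 54: fwd; pos0(id88) recv 29: drop
Round 2: pos2(id49) recv 88: fwd; pos3(id54) recv 68: fwd; pos0(id88) recv 54: drop
Round 3: pos3(id54) recv 88: fwd; pos4(id29) recv 68: fwd
After round 3: 2 messages still in flight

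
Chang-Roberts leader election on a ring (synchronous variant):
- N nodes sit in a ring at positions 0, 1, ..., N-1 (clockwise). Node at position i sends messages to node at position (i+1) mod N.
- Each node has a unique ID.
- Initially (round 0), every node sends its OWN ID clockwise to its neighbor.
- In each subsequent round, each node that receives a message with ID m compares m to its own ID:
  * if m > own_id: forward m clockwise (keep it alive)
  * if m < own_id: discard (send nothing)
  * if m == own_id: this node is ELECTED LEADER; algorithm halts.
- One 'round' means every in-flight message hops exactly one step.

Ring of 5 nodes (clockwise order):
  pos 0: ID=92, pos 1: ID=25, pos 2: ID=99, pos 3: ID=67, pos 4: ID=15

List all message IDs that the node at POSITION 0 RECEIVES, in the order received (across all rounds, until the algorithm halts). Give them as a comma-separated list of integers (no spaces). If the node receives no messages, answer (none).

Answer: 15,67,99

Derivation:
Round 1: pos1(id25) recv 92: fwd; pos2(id99) recv 25: drop; pos3(id67) recv 99: fwd; pos4(id15) recv 67: fwd; pos0(id92) recv 15: drop
Round 2: pos2(id99) recv 92: drop; pos4(id15) recv 99: fwd; pos0(id92) recv 67: drop
Round 3: pos0(id92) recv 99: fwd
Round 4: pos1(id25) recv 99: fwd
Round 5: pos2(id99) recv 99: ELECTED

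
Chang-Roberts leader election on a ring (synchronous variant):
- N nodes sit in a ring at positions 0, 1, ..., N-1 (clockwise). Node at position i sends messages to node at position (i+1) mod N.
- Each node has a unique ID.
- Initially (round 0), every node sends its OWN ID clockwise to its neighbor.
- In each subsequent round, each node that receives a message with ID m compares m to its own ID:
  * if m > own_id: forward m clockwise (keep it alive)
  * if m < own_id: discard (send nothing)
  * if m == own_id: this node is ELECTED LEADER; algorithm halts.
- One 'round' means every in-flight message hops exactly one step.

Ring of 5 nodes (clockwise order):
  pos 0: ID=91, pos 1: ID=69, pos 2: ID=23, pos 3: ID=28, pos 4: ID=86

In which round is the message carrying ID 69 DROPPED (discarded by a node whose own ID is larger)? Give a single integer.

Round 1: pos1(id69) recv 91: fwd; pos2(id23) recv 69: fwd; pos3(id28) recv 23: drop; pos4(id86) recv 28: drop; pos0(id91) recv 86: drop
Round 2: pos2(id23) recv 91: fwd; pos3(id28) recv 69: fwd
Round 3: pos3(id28) recv 91: fwd; pos4(id86) recv 69: drop
Round 4: pos4(id86) recv 91: fwd
Round 5: pos0(id91) recv 91: ELECTED
Message ID 69 originates at pos 1; dropped at pos 4 in round 3

Answer: 3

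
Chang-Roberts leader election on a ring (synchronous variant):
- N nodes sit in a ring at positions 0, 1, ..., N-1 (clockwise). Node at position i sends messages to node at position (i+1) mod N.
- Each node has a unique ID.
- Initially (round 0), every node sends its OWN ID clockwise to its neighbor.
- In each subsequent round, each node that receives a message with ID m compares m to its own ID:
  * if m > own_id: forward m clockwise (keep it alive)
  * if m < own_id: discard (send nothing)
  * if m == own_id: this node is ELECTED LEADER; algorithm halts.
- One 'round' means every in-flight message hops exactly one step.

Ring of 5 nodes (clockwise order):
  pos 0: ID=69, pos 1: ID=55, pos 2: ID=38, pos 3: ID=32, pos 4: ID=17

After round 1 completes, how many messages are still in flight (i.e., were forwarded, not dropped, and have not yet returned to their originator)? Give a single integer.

Answer: 4

Derivation:
Round 1: pos1(id55) recv 69: fwd; pos2(id38) recv 55: fwd; pos3(id32) recv 38: fwd; pos4(id17) recv 32: fwd; pos0(id69) recv 17: drop
After round 1: 4 messages still in flight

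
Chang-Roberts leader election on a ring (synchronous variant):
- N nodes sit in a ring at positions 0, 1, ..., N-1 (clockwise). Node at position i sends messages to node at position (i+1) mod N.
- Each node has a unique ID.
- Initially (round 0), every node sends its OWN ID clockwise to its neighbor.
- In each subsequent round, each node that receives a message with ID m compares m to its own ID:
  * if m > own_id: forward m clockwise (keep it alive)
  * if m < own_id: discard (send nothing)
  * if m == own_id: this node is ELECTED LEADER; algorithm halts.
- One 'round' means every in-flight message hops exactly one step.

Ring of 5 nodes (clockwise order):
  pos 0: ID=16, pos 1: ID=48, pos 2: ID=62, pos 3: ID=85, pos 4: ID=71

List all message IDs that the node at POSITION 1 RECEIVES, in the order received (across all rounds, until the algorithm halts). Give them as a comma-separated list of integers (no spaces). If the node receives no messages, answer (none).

Answer: 16,71,85

Derivation:
Round 1: pos1(id48) recv 16: drop; pos2(id62) recv 48: drop; pos3(id85) recv 62: drop; pos4(id71) recv 85: fwd; pos0(id16) recv 71: fwd
Round 2: pos0(id16) recv 85: fwd; pos1(id48) recv 71: fwd
Round 3: pos1(id48) recv 85: fwd; pos2(id62) recv 71: fwd
Round 4: pos2(id62) recv 85: fwd; pos3(id85) recv 71: drop
Round 5: pos3(id85) recv 85: ELECTED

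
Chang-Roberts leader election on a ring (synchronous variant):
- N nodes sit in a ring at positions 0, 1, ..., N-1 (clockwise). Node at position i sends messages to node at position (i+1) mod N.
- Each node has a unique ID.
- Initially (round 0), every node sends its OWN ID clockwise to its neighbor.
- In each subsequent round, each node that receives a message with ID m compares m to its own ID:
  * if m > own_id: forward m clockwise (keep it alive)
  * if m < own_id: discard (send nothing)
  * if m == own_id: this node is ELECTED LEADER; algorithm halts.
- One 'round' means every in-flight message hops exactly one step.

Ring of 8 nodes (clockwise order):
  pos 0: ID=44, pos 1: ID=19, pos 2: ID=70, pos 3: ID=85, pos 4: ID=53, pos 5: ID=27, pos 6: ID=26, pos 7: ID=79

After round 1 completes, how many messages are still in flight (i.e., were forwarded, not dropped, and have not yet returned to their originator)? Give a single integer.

Answer: 5

Derivation:
Round 1: pos1(id19) recv 44: fwd; pos2(id70) recv 19: drop; pos3(id85) recv 70: drop; pos4(id53) recv 85: fwd; pos5(id27) recv 53: fwd; pos6(id26) recv 27: fwd; pos7(id79) recv 26: drop; pos0(id44) recv 79: fwd
After round 1: 5 messages still in flight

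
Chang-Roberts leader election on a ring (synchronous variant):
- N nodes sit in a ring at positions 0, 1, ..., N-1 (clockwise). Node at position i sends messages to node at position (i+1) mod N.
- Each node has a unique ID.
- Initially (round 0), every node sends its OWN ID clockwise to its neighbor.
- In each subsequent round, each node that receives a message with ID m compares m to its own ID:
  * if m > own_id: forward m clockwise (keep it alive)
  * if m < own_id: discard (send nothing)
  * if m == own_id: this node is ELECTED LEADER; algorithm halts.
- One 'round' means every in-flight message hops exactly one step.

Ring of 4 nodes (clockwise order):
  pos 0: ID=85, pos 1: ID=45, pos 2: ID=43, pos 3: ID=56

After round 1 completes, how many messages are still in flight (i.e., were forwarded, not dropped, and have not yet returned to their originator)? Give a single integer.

Answer: 2

Derivation:
Round 1: pos1(id45) recv 85: fwd; pos2(id43) recv 45: fwd; pos3(id56) recv 43: drop; pos0(id85) recv 56: drop
After round 1: 2 messages still in flight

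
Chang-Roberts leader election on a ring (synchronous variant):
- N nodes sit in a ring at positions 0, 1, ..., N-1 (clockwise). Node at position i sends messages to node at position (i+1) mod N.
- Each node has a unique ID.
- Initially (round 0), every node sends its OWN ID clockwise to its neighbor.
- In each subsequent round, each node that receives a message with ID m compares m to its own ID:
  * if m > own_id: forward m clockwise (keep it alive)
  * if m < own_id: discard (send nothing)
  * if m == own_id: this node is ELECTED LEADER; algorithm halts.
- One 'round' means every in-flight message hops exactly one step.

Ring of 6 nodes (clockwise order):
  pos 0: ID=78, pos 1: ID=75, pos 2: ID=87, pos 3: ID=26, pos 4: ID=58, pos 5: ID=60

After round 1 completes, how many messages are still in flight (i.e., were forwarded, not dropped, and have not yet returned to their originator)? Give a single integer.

Round 1: pos1(id75) recv 78: fwd; pos2(id87) recv 75: drop; pos3(id26) recv 87: fwd; pos4(id58) recv 26: drop; pos5(id60) recv 58: drop; pos0(id78) recv 60: drop
After round 1: 2 messages still in flight

Answer: 2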